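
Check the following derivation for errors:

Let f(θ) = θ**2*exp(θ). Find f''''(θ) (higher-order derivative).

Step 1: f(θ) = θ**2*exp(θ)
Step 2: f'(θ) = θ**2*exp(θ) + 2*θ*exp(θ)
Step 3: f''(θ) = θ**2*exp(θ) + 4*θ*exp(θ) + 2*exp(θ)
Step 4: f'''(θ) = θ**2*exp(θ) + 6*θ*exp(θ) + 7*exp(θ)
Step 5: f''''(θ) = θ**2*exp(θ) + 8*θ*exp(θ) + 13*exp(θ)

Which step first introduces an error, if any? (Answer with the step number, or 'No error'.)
Step 4

Step 4 is incorrect due to a wrong coefficient.
The step shows: θ**2*exp(θ) + 6*θ*exp(θ) + 7*exp(θ)
The correct value should be: θ**2*exp(θ) + 6*θ*exp(θ) + 6*exp(θ)

Explanation: The coefficient 6 was incorrectly written as 7: the term 6*exp(θ) was incorrectly written as 7*exp(θ)
The later steps are derived from this incorrect expression, so the error originates in Step 4.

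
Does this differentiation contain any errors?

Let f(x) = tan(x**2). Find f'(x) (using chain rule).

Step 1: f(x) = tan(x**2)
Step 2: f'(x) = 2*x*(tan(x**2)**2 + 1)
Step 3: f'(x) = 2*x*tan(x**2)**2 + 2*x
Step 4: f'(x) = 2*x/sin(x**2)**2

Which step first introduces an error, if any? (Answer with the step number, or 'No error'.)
Step 4

Step 4 is incorrect due to a wrong trig function.
The step shows: 2*x/sin(x**2)**2
The correct value should be: 2*x/cos(x**2)**2

Explanation: cos(x**2) was incorrectly written as sin(x**2): the term 2*x/cos(x**2)**2 was incorrectly written as 2*x/sin(x**2)**2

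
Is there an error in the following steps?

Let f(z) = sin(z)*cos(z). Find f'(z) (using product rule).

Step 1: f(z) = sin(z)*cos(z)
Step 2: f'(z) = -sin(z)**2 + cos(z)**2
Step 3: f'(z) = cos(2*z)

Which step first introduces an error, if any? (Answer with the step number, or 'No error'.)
No error

All steps in this derivation are correct.
The final answer f'(z) = cos(2*z) is valid.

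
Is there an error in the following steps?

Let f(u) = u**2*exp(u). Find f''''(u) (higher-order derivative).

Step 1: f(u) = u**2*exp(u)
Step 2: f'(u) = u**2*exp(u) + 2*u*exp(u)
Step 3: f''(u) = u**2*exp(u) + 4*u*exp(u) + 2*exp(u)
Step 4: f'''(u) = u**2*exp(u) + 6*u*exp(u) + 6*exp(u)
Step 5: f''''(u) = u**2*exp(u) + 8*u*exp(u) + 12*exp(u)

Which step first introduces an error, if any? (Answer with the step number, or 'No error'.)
No error

All steps in this derivation are correct.
The final answer f''''(u) = u**2*exp(u) + 8*u*exp(u) + 12*exp(u) is valid.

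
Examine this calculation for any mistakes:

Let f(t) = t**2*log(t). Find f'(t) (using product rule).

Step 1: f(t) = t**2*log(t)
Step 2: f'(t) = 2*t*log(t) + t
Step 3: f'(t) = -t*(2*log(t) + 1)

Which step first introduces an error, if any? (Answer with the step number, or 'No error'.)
Step 3

Step 3 is incorrect due to a sign flip.
The step shows: -t*(2*log(t) + 1)
The correct value should be: t*(2*log(t) + 1)

Explanation: The sign of the whole expression was flipped: the term t*(2*log(t) + 1) was incorrectly written as -t*(2*log(t) + 1)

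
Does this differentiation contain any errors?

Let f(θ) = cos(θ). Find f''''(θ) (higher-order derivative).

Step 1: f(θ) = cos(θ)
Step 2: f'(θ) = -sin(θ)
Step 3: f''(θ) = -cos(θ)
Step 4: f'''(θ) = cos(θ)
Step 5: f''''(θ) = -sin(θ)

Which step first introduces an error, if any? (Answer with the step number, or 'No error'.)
Step 4

Step 4 is incorrect due to a wrong trig function.
The step shows: cos(θ)
The correct value should be: sin(θ)

Explanation: sin(θ) was incorrectly written as cos(θ): the term sin(θ) was incorrectly written as cos(θ)
The later steps are derived from this incorrect expression, so the error originates in Step 4.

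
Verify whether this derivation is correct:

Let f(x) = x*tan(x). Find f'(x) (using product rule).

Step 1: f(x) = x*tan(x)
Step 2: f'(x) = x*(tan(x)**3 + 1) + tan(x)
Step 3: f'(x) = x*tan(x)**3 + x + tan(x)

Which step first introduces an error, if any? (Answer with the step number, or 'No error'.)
Step 2

Step 2 is incorrect due to a wrong exponent.
The step shows: x*(tan(x)**3 + 1) + tan(x)
The correct value should be: x*(tan(x)**2 + 1) + tan(x)

Explanation: The exponent 2 on tan(x) was incorrectly written as 3: the term x*(tan(x)**2 + 1) was incorrectly written as x*(tan(x)**3 + 1)
The later steps are derived from this incorrect expression, so the error originates in Step 2.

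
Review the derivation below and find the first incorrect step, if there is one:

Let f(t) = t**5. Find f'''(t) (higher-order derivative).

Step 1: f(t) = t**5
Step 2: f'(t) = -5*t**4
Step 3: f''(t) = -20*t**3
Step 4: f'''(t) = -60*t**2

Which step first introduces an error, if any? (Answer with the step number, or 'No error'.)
Step 2

Step 2 is incorrect due to a sign flip.
The step shows: -5*t**4
The correct value should be: 5*t**4

Explanation: The sign of the whole expression was flipped: the term 5*t**4 was incorrectly written as -5*t**4
The later steps are derived from this incorrect expression, so the error originates in Step 2.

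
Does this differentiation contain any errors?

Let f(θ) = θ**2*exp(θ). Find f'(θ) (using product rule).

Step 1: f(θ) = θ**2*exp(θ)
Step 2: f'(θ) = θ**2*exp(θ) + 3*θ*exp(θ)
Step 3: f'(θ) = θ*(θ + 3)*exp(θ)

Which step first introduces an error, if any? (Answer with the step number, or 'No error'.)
Step 2

Step 2 is incorrect due to a wrong coefficient.
The step shows: θ**2*exp(θ) + 3*θ*exp(θ)
The correct value should be: θ**2*exp(θ) + 2*θ*exp(θ)

Explanation: The coefficient 2 was incorrectly written as 3: the term 2*θ*exp(θ) was incorrectly written as 3*θ*exp(θ)
The later steps are derived from this incorrect expression, so the error originates in Step 2.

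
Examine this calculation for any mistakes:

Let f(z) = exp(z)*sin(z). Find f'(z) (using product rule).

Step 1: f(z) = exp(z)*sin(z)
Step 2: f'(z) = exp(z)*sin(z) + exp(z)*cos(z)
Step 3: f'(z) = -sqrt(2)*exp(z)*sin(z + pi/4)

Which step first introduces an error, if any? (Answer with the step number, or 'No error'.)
Step 3

Step 3 is incorrect due to a sign flip.
The step shows: -sqrt(2)*exp(z)*sin(z + pi/4)
The correct value should be: sqrt(2)*exp(z)*sin(z + pi/4)

Explanation: The sign of the whole expression was flipped: the term sqrt(2)*exp(z)*sin(z + pi/4) was incorrectly written as -sqrt(2)*exp(z)*sin(z + pi/4)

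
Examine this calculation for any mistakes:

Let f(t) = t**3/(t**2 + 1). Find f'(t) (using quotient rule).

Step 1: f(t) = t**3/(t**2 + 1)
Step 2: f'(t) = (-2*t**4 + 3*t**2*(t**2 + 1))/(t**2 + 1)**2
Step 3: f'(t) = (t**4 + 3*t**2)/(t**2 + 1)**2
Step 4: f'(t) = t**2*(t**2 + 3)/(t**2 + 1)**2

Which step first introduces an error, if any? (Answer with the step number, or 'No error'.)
No error

All steps in this derivation are correct.
The final answer f'(t) = t**2*(t**2 + 3)/(t**2 + 1)**2 is valid.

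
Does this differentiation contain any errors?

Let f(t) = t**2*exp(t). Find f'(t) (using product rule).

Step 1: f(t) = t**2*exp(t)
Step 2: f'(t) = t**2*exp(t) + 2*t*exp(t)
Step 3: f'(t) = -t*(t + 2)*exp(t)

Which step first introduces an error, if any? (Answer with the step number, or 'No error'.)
Step 3

Step 3 is incorrect due to a sign flip.
The step shows: -t*(t + 2)*exp(t)
The correct value should be: t*(t + 2)*exp(t)

Explanation: The sign of the whole expression was flipped: the term t*(t + 2)*exp(t) was incorrectly written as -t*(t + 2)*exp(t)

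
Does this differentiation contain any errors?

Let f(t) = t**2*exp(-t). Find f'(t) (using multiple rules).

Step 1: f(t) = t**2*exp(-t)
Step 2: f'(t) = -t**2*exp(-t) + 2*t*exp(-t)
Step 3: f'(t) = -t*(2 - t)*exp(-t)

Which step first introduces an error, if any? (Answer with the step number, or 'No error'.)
Step 3

Step 3 is incorrect due to a sign flip.
The step shows: -t*(2 - t)*exp(-t)
The correct value should be: t*(2 - t)*exp(-t)

Explanation: The sign of the whole expression was flipped: the term t*(2 - t)*exp(-t) was incorrectly written as -t*(2 - t)*exp(-t)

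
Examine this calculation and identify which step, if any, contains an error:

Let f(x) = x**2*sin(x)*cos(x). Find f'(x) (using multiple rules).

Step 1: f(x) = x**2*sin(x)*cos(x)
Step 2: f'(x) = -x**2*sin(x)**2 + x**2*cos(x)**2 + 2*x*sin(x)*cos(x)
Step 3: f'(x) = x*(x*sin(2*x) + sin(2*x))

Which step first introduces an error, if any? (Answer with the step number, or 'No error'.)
Step 3

Step 3 is incorrect due to a wrong trig function.
The step shows: x*(x*sin(2*x) + sin(2*x))
The correct value should be: x*(x*cos(2*x) + sin(2*x))

Explanation: cos(2*x) was incorrectly written as sin(2*x): the term x*(x*cos(2*x) + sin(2*x)) was incorrectly written as x*(x*sin(2*x) + sin(2*x))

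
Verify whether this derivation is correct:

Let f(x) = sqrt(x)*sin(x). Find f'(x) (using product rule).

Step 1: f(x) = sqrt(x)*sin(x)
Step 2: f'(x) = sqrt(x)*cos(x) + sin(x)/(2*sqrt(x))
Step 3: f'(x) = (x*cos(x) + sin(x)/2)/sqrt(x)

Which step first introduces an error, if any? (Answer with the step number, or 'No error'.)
No error

All steps in this derivation are correct.
The final answer f'(x) = (x*cos(x) + sin(x)/2)/sqrt(x) is valid.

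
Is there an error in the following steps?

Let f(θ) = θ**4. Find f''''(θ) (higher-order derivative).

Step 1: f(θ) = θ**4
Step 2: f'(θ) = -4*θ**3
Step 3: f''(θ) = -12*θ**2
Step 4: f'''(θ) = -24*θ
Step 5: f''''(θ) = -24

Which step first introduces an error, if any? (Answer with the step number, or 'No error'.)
Step 2

Step 2 is incorrect due to a sign flip.
The step shows: -4*θ**3
The correct value should be: 4*θ**3

Explanation: The sign of the whole expression was flipped: the term 4*θ**3 was incorrectly written as -4*θ**3
The later steps are derived from this incorrect expression, so the error originates in Step 2.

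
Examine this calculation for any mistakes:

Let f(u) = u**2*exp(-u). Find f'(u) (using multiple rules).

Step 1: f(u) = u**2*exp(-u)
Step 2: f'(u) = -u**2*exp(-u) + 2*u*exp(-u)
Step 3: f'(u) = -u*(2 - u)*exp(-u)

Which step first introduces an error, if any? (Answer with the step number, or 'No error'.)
Step 3

Step 3 is incorrect due to a sign flip.
The step shows: -u*(2 - u)*exp(-u)
The correct value should be: u*(2 - u)*exp(-u)

Explanation: The sign of the whole expression was flipped: the term u*(2 - u)*exp(-u) was incorrectly written as -u*(2 - u)*exp(-u)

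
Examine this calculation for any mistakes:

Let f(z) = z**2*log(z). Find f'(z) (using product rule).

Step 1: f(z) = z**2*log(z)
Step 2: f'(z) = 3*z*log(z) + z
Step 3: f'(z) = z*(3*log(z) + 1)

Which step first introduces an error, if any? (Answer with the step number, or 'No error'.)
Step 2

Step 2 is incorrect due to a wrong coefficient.
The step shows: 3*z*log(z) + z
The correct value should be: 2*z*log(z) + z

Explanation: The coefficient 2 was incorrectly written as 3: the term 2*z*log(z) was incorrectly written as 3*z*log(z)
The later steps are derived from this incorrect expression, so the error originates in Step 2.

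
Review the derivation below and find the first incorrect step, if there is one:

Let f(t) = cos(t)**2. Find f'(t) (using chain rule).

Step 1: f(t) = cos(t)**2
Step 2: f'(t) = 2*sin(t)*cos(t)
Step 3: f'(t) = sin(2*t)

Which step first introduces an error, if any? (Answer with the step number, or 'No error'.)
Step 2

Step 2 is incorrect due to a sign flip.
The step shows: 2*sin(t)*cos(t)
The correct value should be: -2*sin(t)*cos(t)

Explanation: The sign of the whole expression was flipped: the term -2*sin(t)*cos(t) was incorrectly written as 2*sin(t)*cos(t)
The later steps are derived from this incorrect expression, so the error originates in Step 2.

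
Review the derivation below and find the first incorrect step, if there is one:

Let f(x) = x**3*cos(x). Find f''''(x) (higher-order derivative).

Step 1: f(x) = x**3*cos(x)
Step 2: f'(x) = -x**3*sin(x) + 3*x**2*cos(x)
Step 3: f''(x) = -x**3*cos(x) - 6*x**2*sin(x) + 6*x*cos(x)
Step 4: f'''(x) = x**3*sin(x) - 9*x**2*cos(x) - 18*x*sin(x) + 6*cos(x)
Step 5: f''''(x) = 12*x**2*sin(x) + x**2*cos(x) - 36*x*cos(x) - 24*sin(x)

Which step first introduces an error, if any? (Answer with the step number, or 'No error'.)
Step 5

Step 5 is incorrect due to a wrong exponent.
The step shows: 12*x**2*sin(x) + x**2*cos(x) - 36*x*cos(x) - 24*sin(x)
The correct value should be: x**3*cos(x) + 12*x**2*sin(x) - 36*x*cos(x) - 24*sin(x)

Explanation: The exponent 3 on x was incorrectly written as 2: the term x**3*cos(x) was incorrectly written as x**2*cos(x)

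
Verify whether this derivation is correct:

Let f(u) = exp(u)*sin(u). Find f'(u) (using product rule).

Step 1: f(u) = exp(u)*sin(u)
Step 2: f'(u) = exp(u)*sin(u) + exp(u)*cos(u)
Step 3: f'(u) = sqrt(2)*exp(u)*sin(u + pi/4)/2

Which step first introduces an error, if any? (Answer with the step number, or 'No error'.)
Step 3

Step 3 is incorrect due to a wrong exponent.
The step shows: sqrt(2)*exp(u)*sin(u + pi/4)/2
The correct value should be: sqrt(2)*exp(u)*sin(u + pi/4)

Explanation: The exponent 1/2 on 2 was incorrectly written as -1/2: the term sqrt(2)*exp(u)*sin(u + pi/4) was incorrectly written as sqrt(2)*exp(u)*sin(u + pi/4)/2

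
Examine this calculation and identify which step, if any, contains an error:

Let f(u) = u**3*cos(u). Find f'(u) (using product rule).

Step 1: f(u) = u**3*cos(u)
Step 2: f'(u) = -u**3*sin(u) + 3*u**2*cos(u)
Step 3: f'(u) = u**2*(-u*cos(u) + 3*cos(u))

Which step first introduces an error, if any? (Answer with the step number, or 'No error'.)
Step 3

Step 3 is incorrect due to a wrong trig function.
The step shows: u**2*(-u*cos(u) + 3*cos(u))
The correct value should be: u**2*(-u*sin(u) + 3*cos(u))

Explanation: sin(u) was incorrectly written as cos(u): the term u**2*(-u*sin(u) + 3*cos(u)) was incorrectly written as u**2*(-u*cos(u) + 3*cos(u))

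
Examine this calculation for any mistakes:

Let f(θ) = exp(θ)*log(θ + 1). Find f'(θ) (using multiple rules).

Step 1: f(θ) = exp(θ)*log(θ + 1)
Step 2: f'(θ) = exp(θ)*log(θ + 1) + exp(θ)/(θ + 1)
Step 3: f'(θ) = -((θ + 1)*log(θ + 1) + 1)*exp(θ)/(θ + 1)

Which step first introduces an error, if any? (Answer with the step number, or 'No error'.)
Step 3

Step 3 is incorrect due to a sign flip.
The step shows: -((θ + 1)*log(θ + 1) + 1)*exp(θ)/(θ + 1)
The correct value should be: ((θ + 1)*log(θ + 1) + 1)*exp(θ)/(θ + 1)

Explanation: The sign of the whole expression was flipped: the term ((θ + 1)*log(θ + 1) + 1)*exp(θ)/(θ + 1) was incorrectly written as -((θ + 1)*log(θ + 1) + 1)*exp(θ)/(θ + 1)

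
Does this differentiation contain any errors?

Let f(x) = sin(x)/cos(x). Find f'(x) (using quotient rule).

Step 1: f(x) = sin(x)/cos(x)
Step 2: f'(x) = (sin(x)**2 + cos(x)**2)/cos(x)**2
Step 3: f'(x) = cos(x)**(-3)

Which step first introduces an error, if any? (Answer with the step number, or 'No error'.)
Step 3

Step 3 is incorrect due to a wrong exponent.
The step shows: cos(x)**(-3)
The correct value should be: cos(x)**(-2)

Explanation: The exponent -2 on cos(x) was incorrectly written as -3: the term cos(x)**(-2) was incorrectly written as cos(x)**(-3)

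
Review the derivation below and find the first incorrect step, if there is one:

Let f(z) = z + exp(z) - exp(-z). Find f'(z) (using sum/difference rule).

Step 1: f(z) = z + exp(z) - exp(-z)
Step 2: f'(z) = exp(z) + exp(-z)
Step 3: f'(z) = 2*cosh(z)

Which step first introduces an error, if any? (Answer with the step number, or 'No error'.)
Step 2

Step 2 is incorrect due to a dropped term.
The step shows: exp(z) + exp(-z)
The correct value should be: exp(z) + 1 + exp(-z)

Explanation: A term was dropped: the term 1 was incorrectly omitted
The later steps are derived from this incorrect expression, so the error originates in Step 2.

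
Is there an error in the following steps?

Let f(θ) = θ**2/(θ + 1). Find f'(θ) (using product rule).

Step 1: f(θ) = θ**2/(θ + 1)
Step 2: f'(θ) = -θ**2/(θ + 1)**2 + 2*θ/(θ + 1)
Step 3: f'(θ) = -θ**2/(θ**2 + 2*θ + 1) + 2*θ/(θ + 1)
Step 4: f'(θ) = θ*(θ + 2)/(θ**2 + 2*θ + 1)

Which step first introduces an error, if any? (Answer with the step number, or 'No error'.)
No error

All steps in this derivation are correct.
The final answer f'(θ) = θ*(θ + 2)/(θ**2 + 2*θ + 1) is valid.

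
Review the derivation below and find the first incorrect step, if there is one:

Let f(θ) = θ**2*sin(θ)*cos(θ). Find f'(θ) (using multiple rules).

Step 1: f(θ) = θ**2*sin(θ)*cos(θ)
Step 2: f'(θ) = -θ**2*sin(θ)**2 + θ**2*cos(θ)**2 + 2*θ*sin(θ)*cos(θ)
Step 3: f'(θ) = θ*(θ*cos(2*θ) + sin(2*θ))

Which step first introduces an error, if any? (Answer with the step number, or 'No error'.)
No error

All steps in this derivation are correct.
The final answer f'(θ) = θ*(θ*cos(2*θ) + sin(2*θ)) is valid.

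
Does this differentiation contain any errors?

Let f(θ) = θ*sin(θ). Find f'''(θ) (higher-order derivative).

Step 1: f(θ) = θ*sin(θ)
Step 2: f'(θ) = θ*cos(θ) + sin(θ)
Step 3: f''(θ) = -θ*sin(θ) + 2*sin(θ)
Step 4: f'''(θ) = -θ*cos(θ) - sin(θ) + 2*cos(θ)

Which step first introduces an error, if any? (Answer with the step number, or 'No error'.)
Step 3

Step 3 is incorrect due to a wrong trig function.
The step shows: -θ*sin(θ) + 2*sin(θ)
The correct value should be: -θ*sin(θ) + 2*cos(θ)

Explanation: cos(θ) was incorrectly written as sin(θ): the term 2*cos(θ) was incorrectly written as 2*sin(θ)
The later steps are derived from this incorrect expression, so the error originates in Step 3.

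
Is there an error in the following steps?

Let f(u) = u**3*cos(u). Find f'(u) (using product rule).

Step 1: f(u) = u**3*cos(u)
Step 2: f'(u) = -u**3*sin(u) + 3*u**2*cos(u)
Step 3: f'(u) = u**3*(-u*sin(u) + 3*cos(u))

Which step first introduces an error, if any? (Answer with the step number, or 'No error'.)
Step 3

Step 3 is incorrect due to a wrong exponent.
The step shows: u**3*(-u*sin(u) + 3*cos(u))
The correct value should be: u**2*(-u*sin(u) + 3*cos(u))

Explanation: The exponent 2 on u was incorrectly written as 3: the term u**2*(-u*sin(u) + 3*cos(u)) was incorrectly written as u**3*(-u*sin(u) + 3*cos(u))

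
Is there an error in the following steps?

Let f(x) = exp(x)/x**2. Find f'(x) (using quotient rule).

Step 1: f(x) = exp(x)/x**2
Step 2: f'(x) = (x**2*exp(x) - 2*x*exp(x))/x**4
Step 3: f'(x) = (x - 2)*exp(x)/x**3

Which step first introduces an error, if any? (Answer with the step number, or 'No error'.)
No error

All steps in this derivation are correct.
The final answer f'(x) = (x - 2)*exp(x)/x**3 is valid.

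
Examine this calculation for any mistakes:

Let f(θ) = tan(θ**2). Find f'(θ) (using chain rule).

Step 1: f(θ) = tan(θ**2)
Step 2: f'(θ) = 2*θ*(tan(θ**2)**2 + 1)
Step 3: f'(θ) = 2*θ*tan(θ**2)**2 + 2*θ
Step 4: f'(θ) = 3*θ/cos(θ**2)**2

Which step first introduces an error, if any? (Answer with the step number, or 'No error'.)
Step 4

Step 4 is incorrect due to a wrong coefficient.
The step shows: 3*θ/cos(θ**2)**2
The correct value should be: 2*θ/cos(θ**2)**2

Explanation: The coefficient 2 was incorrectly written as 3: the term 2*θ/cos(θ**2)**2 was incorrectly written as 3*θ/cos(θ**2)**2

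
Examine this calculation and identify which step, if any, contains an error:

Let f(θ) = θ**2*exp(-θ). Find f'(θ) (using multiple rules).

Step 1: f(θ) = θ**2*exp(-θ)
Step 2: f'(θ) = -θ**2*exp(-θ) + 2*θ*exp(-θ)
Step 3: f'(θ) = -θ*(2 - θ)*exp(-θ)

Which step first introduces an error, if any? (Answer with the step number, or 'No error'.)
Step 3

Step 3 is incorrect due to a sign flip.
The step shows: -θ*(2 - θ)*exp(-θ)
The correct value should be: θ*(2 - θ)*exp(-θ)

Explanation: The sign of the whole expression was flipped: the term θ*(2 - θ)*exp(-θ) was incorrectly written as -θ*(2 - θ)*exp(-θ)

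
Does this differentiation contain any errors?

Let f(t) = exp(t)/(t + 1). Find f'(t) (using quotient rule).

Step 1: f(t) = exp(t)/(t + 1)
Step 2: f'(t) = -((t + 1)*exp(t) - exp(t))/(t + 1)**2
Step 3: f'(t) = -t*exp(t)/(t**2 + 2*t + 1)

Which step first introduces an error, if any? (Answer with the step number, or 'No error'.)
Step 2

Step 2 is incorrect due to a sign flip.
The step shows: -((t + 1)*exp(t) - exp(t))/(t + 1)**2
The correct value should be: ((t + 1)*exp(t) - exp(t))/(t + 1)**2

Explanation: The sign of the whole expression was flipped: the term ((t + 1)*exp(t) - exp(t))/(t + 1)**2 was incorrectly written as -((t + 1)*exp(t) - exp(t))/(t + 1)**2
The later steps are derived from this incorrect expression, so the error originates in Step 2.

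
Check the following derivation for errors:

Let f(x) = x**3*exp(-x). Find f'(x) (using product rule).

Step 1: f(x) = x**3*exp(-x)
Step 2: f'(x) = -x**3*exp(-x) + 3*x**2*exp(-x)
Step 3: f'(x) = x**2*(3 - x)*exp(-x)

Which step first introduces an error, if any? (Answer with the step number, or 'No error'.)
No error

All steps in this derivation are correct.
The final answer f'(x) = x**2*(3 - x)*exp(-x) is valid.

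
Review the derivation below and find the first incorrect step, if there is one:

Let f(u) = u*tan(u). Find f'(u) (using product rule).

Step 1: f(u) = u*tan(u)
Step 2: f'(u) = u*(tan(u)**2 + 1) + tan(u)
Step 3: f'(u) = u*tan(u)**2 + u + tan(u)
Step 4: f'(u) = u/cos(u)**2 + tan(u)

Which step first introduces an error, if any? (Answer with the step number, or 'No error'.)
No error

All steps in this derivation are correct.
The final answer f'(u) = u/cos(u)**2 + tan(u) is valid.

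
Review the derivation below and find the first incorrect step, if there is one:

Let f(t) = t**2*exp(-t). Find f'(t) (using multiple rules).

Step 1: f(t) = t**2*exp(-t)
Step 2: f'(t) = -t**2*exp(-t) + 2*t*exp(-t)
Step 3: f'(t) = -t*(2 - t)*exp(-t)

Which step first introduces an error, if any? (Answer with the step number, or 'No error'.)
Step 3

Step 3 is incorrect due to a sign flip.
The step shows: -t*(2 - t)*exp(-t)
The correct value should be: t*(2 - t)*exp(-t)

Explanation: The sign of the whole expression was flipped: the term t*(2 - t)*exp(-t) was incorrectly written as -t*(2 - t)*exp(-t)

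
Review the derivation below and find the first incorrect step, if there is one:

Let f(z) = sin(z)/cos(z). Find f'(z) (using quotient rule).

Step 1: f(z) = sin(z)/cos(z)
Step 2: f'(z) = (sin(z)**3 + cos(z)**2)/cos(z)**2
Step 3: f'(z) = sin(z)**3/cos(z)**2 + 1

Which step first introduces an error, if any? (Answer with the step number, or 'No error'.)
Step 2

Step 2 is incorrect due to a wrong exponent.
The step shows: (sin(z)**3 + cos(z)**2)/cos(z)**2
The correct value should be: (sin(z)**2 + cos(z)**2)/cos(z)**2

Explanation: The exponent 2 on sin(z) was incorrectly written as 3: the term (sin(z)**2 + cos(z)**2)/cos(z)**2 was incorrectly written as (sin(z)**3 + cos(z)**2)/cos(z)**2
The later steps are derived from this incorrect expression, so the error originates in Step 2.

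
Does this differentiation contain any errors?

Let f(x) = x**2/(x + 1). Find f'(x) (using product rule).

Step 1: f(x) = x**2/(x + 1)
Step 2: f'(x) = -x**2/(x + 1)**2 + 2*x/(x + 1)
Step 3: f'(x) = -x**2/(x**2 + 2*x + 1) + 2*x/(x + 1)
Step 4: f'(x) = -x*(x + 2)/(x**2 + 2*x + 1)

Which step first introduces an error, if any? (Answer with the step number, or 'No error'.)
Step 4

Step 4 is incorrect due to a sign flip.
The step shows: -x*(x + 2)/(x**2 + 2*x + 1)
The correct value should be: x*(x + 2)/(x**2 + 2*x + 1)

Explanation: The sign of the whole expression was flipped: the term x*(x + 2)/(x**2 + 2*x + 1) was incorrectly written as -x*(x + 2)/(x**2 + 2*x + 1)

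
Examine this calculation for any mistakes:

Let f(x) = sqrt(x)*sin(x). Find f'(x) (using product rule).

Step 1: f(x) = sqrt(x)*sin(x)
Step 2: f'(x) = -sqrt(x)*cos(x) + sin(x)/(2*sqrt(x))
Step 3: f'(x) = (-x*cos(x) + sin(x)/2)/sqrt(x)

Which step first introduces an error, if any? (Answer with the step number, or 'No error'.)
Step 2

Step 2 is incorrect due to a sign flip.
The step shows: -sqrt(x)*cos(x) + sin(x)/(2*sqrt(x))
The correct value should be: sqrt(x)*cos(x) + sin(x)/(2*sqrt(x))

Explanation: The sign of one term was flipped: the term sqrt(x)*cos(x) was incorrectly written as -sqrt(x)*cos(x)
The later steps are derived from this incorrect expression, so the error originates in Step 2.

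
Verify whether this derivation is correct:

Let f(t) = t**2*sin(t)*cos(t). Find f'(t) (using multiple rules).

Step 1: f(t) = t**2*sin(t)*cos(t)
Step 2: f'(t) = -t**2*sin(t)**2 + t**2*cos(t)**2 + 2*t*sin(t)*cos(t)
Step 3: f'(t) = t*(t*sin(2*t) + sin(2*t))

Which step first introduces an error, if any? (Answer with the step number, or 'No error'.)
Step 3

Step 3 is incorrect due to a wrong trig function.
The step shows: t*(t*sin(2*t) + sin(2*t))
The correct value should be: t*(t*cos(2*t) + sin(2*t))

Explanation: cos(2*t) was incorrectly written as sin(2*t): the term t*(t*cos(2*t) + sin(2*t)) was incorrectly written as t*(t*sin(2*t) + sin(2*t))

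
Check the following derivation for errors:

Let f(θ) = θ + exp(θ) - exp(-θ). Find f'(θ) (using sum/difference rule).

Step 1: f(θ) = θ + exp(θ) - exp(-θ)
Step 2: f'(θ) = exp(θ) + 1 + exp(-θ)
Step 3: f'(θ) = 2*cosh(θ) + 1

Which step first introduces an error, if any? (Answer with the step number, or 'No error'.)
No error

All steps in this derivation are correct.
The final answer f'(θ) = 2*cosh(θ) + 1 is valid.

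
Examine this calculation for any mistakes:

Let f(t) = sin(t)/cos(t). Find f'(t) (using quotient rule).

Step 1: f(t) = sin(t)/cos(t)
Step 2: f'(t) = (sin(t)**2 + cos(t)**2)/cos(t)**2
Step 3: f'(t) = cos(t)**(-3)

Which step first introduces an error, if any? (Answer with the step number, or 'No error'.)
Step 3

Step 3 is incorrect due to a wrong exponent.
The step shows: cos(t)**(-3)
The correct value should be: cos(t)**(-2)

Explanation: The exponent -2 on cos(t) was incorrectly written as -3: the term cos(t)**(-2) was incorrectly written as cos(t)**(-3)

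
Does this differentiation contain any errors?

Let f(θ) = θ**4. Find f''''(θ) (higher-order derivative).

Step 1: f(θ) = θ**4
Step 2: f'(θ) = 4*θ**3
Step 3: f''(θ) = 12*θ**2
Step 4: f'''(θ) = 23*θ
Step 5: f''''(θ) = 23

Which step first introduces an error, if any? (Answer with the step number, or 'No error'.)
Step 4

Step 4 is incorrect due to a wrong coefficient.
The step shows: 23*θ
The correct value should be: 24*θ

Explanation: The coefficient 24 was incorrectly written as 23: the term 24*θ was incorrectly written as 23*θ
The later steps are derived from this incorrect expression, so the error originates in Step 4.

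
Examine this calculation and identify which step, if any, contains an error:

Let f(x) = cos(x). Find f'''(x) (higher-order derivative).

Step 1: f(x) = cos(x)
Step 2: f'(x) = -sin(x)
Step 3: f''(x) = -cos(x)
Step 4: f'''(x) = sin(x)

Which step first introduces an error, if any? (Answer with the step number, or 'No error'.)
No error

All steps in this derivation are correct.
The final answer f'''(x) = sin(x) is valid.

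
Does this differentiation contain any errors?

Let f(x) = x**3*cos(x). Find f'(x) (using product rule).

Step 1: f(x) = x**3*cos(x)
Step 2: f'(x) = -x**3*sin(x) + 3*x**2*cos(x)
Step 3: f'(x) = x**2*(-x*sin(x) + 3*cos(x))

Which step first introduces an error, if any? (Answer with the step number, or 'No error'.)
No error

All steps in this derivation are correct.
The final answer f'(x) = x**2*(-x*sin(x) + 3*cos(x)) is valid.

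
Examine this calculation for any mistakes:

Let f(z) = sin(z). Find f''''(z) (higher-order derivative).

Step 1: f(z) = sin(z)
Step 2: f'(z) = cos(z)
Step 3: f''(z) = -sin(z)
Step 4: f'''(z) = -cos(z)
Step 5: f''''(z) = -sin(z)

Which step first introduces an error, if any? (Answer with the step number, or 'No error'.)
Step 5

Step 5 is incorrect due to a sign flip.
The step shows: -sin(z)
The correct value should be: sin(z)

Explanation: The sign of the whole expression was flipped: the term sin(z) was incorrectly written as -sin(z)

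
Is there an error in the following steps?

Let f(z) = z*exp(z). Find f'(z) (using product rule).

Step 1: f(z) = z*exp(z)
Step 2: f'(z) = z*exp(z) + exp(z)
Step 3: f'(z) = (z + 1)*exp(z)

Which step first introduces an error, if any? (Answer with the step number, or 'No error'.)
No error

All steps in this derivation are correct.
The final answer f'(z) = (z + 1)*exp(z) is valid.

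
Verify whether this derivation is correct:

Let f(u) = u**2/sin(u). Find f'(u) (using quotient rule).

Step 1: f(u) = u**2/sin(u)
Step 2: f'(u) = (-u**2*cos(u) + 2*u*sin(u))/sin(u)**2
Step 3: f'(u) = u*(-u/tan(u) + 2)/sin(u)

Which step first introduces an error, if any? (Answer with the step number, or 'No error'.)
No error

All steps in this derivation are correct.
The final answer f'(u) = u*(-u/tan(u) + 2)/sin(u) is valid.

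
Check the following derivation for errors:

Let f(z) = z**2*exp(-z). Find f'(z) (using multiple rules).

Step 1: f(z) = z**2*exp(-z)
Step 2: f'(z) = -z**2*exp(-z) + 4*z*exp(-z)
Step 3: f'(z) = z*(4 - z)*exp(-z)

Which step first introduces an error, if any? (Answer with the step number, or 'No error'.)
Step 2

Step 2 is incorrect due to a wrong coefficient.
The step shows: -z**2*exp(-z) + 4*z*exp(-z)
The correct value should be: -z**2*exp(-z) + 2*z*exp(-z)

Explanation: The coefficient 2 was incorrectly written as 4: the term 2*z*exp(-z) was incorrectly written as 4*z*exp(-z)
The later steps are derived from this incorrect expression, so the error originates in Step 2.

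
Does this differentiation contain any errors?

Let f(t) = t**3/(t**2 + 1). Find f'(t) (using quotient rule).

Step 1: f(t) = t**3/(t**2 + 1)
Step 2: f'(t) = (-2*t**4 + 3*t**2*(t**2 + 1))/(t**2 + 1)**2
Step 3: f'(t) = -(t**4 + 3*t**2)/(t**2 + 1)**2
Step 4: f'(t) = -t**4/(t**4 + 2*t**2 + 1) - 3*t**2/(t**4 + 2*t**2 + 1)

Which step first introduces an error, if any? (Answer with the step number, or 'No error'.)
Step 3

Step 3 is incorrect due to a sign flip.
The step shows: -(t**4 + 3*t**2)/(t**2 + 1)**2
The correct value should be: (t**4 + 3*t**2)/(t**2 + 1)**2

Explanation: The sign of the whole expression was flipped: the term (t**4 + 3*t**2)/(t**2 + 1)**2 was incorrectly written as -(t**4 + 3*t**2)/(t**2 + 1)**2
The later steps are derived from this incorrect expression, so the error originates in Step 3.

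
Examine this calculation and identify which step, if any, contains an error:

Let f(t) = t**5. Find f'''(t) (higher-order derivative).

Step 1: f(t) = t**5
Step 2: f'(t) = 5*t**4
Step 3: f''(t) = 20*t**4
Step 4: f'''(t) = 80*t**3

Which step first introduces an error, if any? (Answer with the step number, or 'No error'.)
Step 3

Step 3 is incorrect due to a wrong exponent.
The step shows: 20*t**4
The correct value should be: 20*t**3

Explanation: The exponent 3 on t was incorrectly written as 4: the term 20*t**3 was incorrectly written as 20*t**4
The later steps are derived from this incorrect expression, so the error originates in Step 3.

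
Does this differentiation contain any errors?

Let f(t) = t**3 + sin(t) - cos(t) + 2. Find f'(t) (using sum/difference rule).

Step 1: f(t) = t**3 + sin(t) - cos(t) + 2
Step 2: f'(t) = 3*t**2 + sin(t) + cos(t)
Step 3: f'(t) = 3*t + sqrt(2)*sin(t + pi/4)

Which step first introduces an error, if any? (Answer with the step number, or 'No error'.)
Step 3

Step 3 is incorrect due to a wrong exponent.
The step shows: 3*t + sqrt(2)*sin(t + pi/4)
The correct value should be: 3*t**2 + sqrt(2)*sin(t + pi/4)

Explanation: The exponent 2 on t was incorrectly written as 1: the term 3*t**2 was incorrectly written as 3*t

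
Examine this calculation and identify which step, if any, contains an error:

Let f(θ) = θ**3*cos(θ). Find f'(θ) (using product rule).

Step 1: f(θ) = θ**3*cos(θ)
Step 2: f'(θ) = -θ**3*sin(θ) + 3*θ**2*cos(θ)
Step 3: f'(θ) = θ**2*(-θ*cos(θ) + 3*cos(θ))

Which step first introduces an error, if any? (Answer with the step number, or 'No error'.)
Step 3

Step 3 is incorrect due to a wrong trig function.
The step shows: θ**2*(-θ*cos(θ) + 3*cos(θ))
The correct value should be: θ**2*(-θ*sin(θ) + 3*cos(θ))

Explanation: sin(θ) was incorrectly written as cos(θ): the term θ**2*(-θ*sin(θ) + 3*cos(θ)) was incorrectly written as θ**2*(-θ*cos(θ) + 3*cos(θ))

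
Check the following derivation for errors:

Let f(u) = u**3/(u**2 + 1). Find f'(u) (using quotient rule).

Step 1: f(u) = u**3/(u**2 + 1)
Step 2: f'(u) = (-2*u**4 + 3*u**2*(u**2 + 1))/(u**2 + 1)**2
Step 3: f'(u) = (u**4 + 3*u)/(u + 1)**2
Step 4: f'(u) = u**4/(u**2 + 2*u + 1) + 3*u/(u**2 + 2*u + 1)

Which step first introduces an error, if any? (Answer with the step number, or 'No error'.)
Step 3

Step 3 is incorrect due to a wrong exponent.
The step shows: (u**4 + 3*u)/(u + 1)**2
The correct value should be: (u**4 + 3*u**2)/(u**2 + 1)**2

Explanation: The exponent 2 on u was incorrectly written as 1: the term (u**4 + 3*u**2)/(u**2 + 1)**2 was incorrectly written as (u**4 + 3*u)/(u + 1)**2
The later steps are derived from this incorrect expression, so the error originates in Step 3.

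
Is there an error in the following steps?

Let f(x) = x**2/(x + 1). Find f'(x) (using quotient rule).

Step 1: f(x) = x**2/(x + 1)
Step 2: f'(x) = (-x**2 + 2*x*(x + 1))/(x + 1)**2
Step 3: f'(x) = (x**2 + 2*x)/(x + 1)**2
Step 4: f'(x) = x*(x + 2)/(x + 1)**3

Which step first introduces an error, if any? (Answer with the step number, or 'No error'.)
Step 4

Step 4 is incorrect due to a wrong exponent.
The step shows: x*(x + 2)/(x + 1)**3
The correct value should be: x*(x + 2)/(x + 1)**2

Explanation: The exponent -2 on x + 1 was incorrectly written as -3: the term x*(x + 2)/(x + 1)**2 was incorrectly written as x*(x + 2)/(x + 1)**3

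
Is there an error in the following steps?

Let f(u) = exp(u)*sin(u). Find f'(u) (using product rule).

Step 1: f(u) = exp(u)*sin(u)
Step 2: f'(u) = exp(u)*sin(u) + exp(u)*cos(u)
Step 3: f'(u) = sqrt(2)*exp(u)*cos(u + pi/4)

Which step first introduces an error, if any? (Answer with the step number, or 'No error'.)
Step 3

Step 3 is incorrect due to a wrong trig function.
The step shows: sqrt(2)*exp(u)*cos(u + pi/4)
The correct value should be: sqrt(2)*exp(u)*sin(u + pi/4)

Explanation: sin(u + pi/4) was incorrectly written as cos(u + pi/4): the term sqrt(2)*exp(u)*sin(u + pi/4) was incorrectly written as sqrt(2)*exp(u)*cos(u + pi/4)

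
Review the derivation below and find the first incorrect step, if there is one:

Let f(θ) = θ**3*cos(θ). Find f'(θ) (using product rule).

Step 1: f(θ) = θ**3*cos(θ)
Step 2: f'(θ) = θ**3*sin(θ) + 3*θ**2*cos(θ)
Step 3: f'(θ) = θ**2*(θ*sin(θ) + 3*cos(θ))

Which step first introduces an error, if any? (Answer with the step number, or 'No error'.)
Step 2

Step 2 is incorrect due to a sign flip.
The step shows: θ**3*sin(θ) + 3*θ**2*cos(θ)
The correct value should be: -θ**3*sin(θ) + 3*θ**2*cos(θ)

Explanation: The sign of one term was flipped: the term -θ**3*sin(θ) was incorrectly written as θ**3*sin(θ)
The later steps are derived from this incorrect expression, so the error originates in Step 2.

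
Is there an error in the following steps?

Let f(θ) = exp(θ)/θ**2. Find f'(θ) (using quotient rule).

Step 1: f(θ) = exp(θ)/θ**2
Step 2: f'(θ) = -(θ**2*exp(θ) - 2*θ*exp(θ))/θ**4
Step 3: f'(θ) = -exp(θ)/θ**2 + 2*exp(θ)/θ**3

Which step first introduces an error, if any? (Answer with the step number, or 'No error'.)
Step 2

Step 2 is incorrect due to a sign flip.
The step shows: -(θ**2*exp(θ) - 2*θ*exp(θ))/θ**4
The correct value should be: (θ**2*exp(θ) - 2*θ*exp(θ))/θ**4

Explanation: The sign of the whole expression was flipped: the term (θ**2*exp(θ) - 2*θ*exp(θ))/θ**4 was incorrectly written as -(θ**2*exp(θ) - 2*θ*exp(θ))/θ**4
The later steps are derived from this incorrect expression, so the error originates in Step 2.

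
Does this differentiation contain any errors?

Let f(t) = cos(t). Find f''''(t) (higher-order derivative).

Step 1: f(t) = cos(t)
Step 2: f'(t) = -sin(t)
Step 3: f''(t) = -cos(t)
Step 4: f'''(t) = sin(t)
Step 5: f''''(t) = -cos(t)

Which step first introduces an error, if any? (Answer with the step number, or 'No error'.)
Step 5

Step 5 is incorrect due to a sign flip.
The step shows: -cos(t)
The correct value should be: cos(t)

Explanation: The sign of the whole expression was flipped: the term cos(t) was incorrectly written as -cos(t)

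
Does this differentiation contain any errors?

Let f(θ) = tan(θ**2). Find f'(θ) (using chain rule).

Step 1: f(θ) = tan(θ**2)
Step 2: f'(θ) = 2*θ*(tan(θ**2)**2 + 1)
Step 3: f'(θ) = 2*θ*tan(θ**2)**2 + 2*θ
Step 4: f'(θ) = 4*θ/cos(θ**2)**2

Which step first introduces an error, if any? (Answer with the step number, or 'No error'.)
Step 4

Step 4 is incorrect due to a wrong coefficient.
The step shows: 4*θ/cos(θ**2)**2
The correct value should be: 2*θ/cos(θ**2)**2

Explanation: The coefficient 2 was incorrectly written as 4: the term 2*θ/cos(θ**2)**2 was incorrectly written as 4*θ/cos(θ**2)**2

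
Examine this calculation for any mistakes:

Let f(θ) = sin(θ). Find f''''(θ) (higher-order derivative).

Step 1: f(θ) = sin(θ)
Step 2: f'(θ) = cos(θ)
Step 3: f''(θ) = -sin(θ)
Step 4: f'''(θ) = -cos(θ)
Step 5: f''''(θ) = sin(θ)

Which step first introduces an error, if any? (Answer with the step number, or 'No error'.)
No error

All steps in this derivation are correct.
The final answer f''''(θ) = sin(θ) is valid.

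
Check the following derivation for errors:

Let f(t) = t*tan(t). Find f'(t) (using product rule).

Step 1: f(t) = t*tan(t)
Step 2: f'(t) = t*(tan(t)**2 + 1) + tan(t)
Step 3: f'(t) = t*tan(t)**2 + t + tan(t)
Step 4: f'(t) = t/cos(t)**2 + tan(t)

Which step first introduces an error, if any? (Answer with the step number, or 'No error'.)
No error

All steps in this derivation are correct.
The final answer f'(t) = t/cos(t)**2 + tan(t) is valid.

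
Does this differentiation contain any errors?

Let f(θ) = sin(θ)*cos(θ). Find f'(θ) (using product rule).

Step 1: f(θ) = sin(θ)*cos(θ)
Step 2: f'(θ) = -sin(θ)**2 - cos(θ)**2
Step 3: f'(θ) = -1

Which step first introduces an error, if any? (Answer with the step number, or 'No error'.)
Step 2

Step 2 is incorrect due to a sign flip.
The step shows: -sin(θ)**2 - cos(θ)**2
The correct value should be: -sin(θ)**2 + cos(θ)**2

Explanation: The sign of one term was flipped: the term cos(θ)**2 was incorrectly written as -cos(θ)**2
The later steps are derived from this incorrect expression, so the error originates in Step 2.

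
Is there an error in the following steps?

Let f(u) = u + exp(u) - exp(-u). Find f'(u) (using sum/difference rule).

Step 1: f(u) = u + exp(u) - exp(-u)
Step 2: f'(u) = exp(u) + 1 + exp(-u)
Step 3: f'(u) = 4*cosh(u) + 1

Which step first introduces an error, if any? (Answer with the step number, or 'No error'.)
Step 3

Step 3 is incorrect due to a wrong coefficient.
The step shows: 4*cosh(u) + 1
The correct value should be: 2*cosh(u) + 1

Explanation: The coefficient 2 was incorrectly written as 4: the term 2*cosh(u) was incorrectly written as 4*cosh(u)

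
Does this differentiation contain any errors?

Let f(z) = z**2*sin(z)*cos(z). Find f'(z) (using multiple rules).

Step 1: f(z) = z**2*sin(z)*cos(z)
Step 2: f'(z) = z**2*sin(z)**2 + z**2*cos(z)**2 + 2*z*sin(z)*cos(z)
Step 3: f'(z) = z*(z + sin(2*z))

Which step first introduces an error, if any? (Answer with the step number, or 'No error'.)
Step 2

Step 2 is incorrect due to a sign flip.
The step shows: z**2*sin(z)**2 + z**2*cos(z)**2 + 2*z*sin(z)*cos(z)
The correct value should be: -z**2*sin(z)**2 + z**2*cos(z)**2 + 2*z*sin(z)*cos(z)

Explanation: The sign of one term was flipped: the term -z**2*sin(z)**2 was incorrectly written as z**2*sin(z)**2
The later steps are derived from this incorrect expression, so the error originates in Step 2.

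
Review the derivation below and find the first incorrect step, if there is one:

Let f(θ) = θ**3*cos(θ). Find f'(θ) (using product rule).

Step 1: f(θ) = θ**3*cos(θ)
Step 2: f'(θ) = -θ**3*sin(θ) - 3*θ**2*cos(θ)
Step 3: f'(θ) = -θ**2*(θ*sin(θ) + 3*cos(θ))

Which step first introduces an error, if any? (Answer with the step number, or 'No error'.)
Step 2

Step 2 is incorrect due to a sign flip.
The step shows: -θ**3*sin(θ) - 3*θ**2*cos(θ)
The correct value should be: -θ**3*sin(θ) + 3*θ**2*cos(θ)

Explanation: The sign of one term was flipped: the term 3*θ**2*cos(θ) was incorrectly written as -3*θ**2*cos(θ)
The later steps are derived from this incorrect expression, so the error originates in Step 2.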